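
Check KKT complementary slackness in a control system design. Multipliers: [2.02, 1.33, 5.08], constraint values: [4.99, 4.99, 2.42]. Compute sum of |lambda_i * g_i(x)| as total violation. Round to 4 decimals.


KKT complementary slackness check:
lambda_1 * g_1 = 2.02 * 4.99 = 10.0798
lambda_2 * g_2 = 1.33 * 4.99 = 6.6367
lambda_3 * g_3 = 5.08 * 2.42 = 12.2936
Total violation = 10.0798 + 6.6367 + 12.2936 = 29.0101


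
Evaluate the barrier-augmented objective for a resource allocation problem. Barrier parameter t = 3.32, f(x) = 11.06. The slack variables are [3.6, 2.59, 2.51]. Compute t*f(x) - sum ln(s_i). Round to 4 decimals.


Step 1: Compute log-barrier.
ln values: [1.2809, 0.9517, 0.9203]
phi = -(1.2809 + 0.9517 + 0.9203) = -3.1529
Step 2: Compute augmented objective.
t*f(x) = 3.32*11.06 = 36.7192
Total = 36.7192 - 3.1529 = 33.5663


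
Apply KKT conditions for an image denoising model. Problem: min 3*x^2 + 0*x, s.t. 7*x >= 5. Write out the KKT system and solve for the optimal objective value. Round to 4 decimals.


Step 1: Try lambda = 0 (constraint inactive).
x_unc = 0/(2*3) = 0.0
Check: 7*0.0 = 0.0 < 5 -- violated!
Step 2: Constraint must be active: 7*x = 5
x* = 5/7 = 0.7143 (rounded; the exact value 5/7 is used below)
lambda = (2*3*(5/7) + 0)/7 = 0.6122
Step 3: Compute optimal value.
f(x*) = 3*(5/7)^2 + 0*(5/7) = 1.5306


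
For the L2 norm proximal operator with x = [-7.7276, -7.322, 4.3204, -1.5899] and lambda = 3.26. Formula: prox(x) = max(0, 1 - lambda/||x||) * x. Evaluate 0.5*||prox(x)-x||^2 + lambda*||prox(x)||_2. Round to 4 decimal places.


Step 1: Compute ||x||.
||x|| = 11.5983
Step 2: Compute scaling factor.
scale = max(0, 1 - 3.26/11.5983) = 0.7189
Step 3: prox(x) = [-5.5556, -5.264, 3.106, -1.143]
||prox(x)|| = 8.3383
Step 4: Proximal objective.
0.5*||prox-x||^2 = 5.3138
lambda*||prox|| = 27.1829
Total = 32.4967


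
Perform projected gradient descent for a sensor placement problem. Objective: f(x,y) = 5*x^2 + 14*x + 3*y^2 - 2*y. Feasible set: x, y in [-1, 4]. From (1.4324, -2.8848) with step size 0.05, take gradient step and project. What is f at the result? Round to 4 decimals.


Step 1: Compute gradient at (1.4324, -2.8848).
grad_x = 2*5*1.4324 + 14 = 28.324
grad_y = 2*3*-2.8848 - 2 = -19.3088
Step 2: Gradient step.
x_raw = 1.4324 - 0.05*28.324 = 0.0162
y_raw = -2.8848 - 0.05*-19.3088 = -1.9194
Step 3: Project onto [-1, 4].
x_proj = clip(0.0162) = 0.0162
y_proj = clip(-1.9194) = -1.0
Step 4: Evaluate f.
f(0.0162, -1.0) = 5.2281


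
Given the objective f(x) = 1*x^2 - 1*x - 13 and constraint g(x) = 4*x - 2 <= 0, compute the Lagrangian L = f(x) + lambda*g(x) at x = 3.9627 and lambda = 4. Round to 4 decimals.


Step 1: Evaluate f(x).
f(3.9627) = 1*3.9627^2 - 1*3.9627 - 13 = -1.2597
Step 2: Evaluate g(x).
g(3.9627) = 4*3.9627 - 2 = 13.8508
Step 3: Compute Lagrangian.
L = -1.2597 + 4*13.8508 = 54.1435


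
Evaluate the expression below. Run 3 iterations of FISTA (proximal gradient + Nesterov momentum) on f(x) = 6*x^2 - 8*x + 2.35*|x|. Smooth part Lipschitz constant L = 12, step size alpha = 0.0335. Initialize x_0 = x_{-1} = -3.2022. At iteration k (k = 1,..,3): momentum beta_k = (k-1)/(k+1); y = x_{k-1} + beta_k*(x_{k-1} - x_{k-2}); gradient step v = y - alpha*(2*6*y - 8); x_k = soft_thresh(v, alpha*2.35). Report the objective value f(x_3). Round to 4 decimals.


FISTA on f(x) = 6*x^2 - 8*x + 2.35*|x|
L = 12, alpha = 0.0335
Iteration 1: beta = 0.0, y = -3.2022 + 0.0*(-3.2022 + 3.2022) = -3.2022
  grad(y) = -46.4264, v = y - alpha*grad = -1.6469
  prox(v) = soft_thresh(-1.6469, 0.0787) = -1.5682
Iteration 2: beta = 0.3333, y = -1.5682 + 0.3333*(-1.5682 + 3.2022) = -1.0235
  grad(y) = -20.2822, v = y - alpha*grad = -0.3441
  prox(v) = soft_thresh(-0.3441, 0.0787) = -0.2653
Iteration 3: beta = 0.5, y = -0.2653 + 0.5*(-0.2653 + 1.5682) = 0.3861
  grad(y) = -3.367, v = y - alpha*grad = 0.4989
  prox(v) = soft_thresh(0.4989, 0.0787) = 0.4202
f(x_3) = 6*0.4202^2 - 8*0.4202 + 2.35*|0.4202| = -1.3147


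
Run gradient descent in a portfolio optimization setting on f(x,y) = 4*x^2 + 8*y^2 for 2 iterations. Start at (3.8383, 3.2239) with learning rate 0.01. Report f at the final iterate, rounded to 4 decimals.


Gradient descent on f(x,y) = 4*x^2 + 8*y^2.
Starting point: (3.8383, 3.2239), alpha = 0.01
Step 1: grad_x = 2*4*3.8383 = 30.7064, grad_y = 2*8*3.2239 = 51.5824
  x_1 = 3.8383 - 0.01*30.7064 = 3.5312
  y_1 = 3.2239 - 0.01*51.5824 = 2.7081
Step 2: grad_x = 2*4*3.5312 = 28.2499, grad_y = 2*8*2.7081 = 43.3292
  x_2 = 3.5312 - 0.01*28.2499 = 3.2487
  y_2 = 2.7081 - 0.01*43.3292 = 2.2748
f(3.2487, 2.2748) = 4*3.2487^2 + 8*2.2748^2 = 83.6143


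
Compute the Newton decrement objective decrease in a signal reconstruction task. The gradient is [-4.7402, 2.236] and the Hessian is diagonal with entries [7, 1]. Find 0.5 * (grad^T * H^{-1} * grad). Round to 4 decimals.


Step 1: H is diagonal, so H^(-1) * g = [-0.6772, 2.236].
Step 2: g^T H^(-1) g = sum_i g_i^2 / H_ii
  = (-4.7402)^2/7 + (2.236)^2/1
  = 3.2099 + 4.9997 = 8.2096
Step 3: Objective decrease = 0.5 * g^T H^(-1) g = 4.1048


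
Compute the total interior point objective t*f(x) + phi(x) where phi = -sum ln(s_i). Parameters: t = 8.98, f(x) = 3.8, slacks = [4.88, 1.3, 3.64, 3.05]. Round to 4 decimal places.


Step 1: Compute log-barrier.
ln values: [1.5851, 0.2624, 1.292, 1.1151]
phi = -(1.5851 + 0.2624 + 1.292 + 1.1151) = -4.2546
Step 2: Compute augmented objective.
t*f(x) = 8.98*3.8 = 34.124
Total = 34.124 - 4.2546 = 29.8694


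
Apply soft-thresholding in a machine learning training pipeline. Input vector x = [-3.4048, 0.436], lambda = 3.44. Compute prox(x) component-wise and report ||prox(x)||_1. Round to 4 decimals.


Soft-thresholding with lambda = 3.44:
prox(-3.4048) = sign(-3.4048)*max(|-3.4048| - 3.44, 0) = 0.0
prox(0.436) = sign(0.436)*max(|0.436| - 3.44, 0) = 0.0
prox(x) = [0.0, 0.0]
||prox(x)||_1 = 0.0 + 0.0 = 0.0


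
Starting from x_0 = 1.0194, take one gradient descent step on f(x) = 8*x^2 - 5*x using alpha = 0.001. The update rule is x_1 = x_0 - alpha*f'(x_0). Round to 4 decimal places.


We compute the gradient at x_0 and apply the update.
f'(x) = 16*x - 5
f'(1.0194) = 16*1.0194 - 5 = 11.3104
x_1 = 1.0194 - 0.001*11.3104 = 1.0081


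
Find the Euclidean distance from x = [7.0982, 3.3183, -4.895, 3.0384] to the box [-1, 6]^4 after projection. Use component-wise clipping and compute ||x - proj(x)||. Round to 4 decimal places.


Project each component onto [-1, 6].
clip(7.0982) = 6.0, clip(3.3183) = 3.3183, clip(-4.895) = -1.0, clip(3.0384) = 3.0384
Projection = [6.0, 3.3183, -1.0, 3.0384]
Squared diffs: [1.206, 0.0, 15.171, 0.0]
Distance = sqrt(16.377) = 4.0469


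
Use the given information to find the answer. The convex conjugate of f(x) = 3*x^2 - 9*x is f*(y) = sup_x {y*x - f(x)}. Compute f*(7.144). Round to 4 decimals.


f*(y) = sup_x {y*x - a*x^2 - b*x} = sup_x {(y-b)*x - a*x^2}
FOC: (y - b) - 2a*x = 0 => x* = (y - b)/(2a)
x* = (7.144 + 9)/(2*3) = 2.6907
f*(7.144) = (y-b)^2/(4a) = (7.144 + 9)^2/(4*3)
= 260.6287/12 = 21.7191


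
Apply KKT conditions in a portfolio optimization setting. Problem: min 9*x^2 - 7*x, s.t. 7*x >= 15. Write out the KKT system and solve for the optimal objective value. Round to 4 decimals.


Step 1: Try lambda = 0 (constraint inactive).
x_unc = 7/(2*9) = 0.3889
Check: 7*0.3889 = 2.7223 < 15 -- violated!
Step 2: Constraint must be active: 7*x = 15
x* = 15/7 = 2.1429 (rounded; the exact value 15/7 is used below)
lambda = (2*9*(15/7) - 7)/7 = 4.5102
Step 3: Compute optimal value.
f(x*) = 9*(15/7)^2 - 7*(15/7) = 26.3265


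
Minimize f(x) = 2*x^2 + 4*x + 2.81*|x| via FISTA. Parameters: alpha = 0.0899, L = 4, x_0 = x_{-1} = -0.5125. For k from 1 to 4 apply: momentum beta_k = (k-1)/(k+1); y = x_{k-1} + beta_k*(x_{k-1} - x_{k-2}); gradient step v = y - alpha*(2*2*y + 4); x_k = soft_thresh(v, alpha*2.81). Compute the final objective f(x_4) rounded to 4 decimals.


FISTA on f(x) = 2*x^2 + 4*x + 2.81*|x|
L = 4, alpha = 0.0899
Iteration 1: beta = 0.0, y = -0.5125 + 0.0*(-0.5125 + 0.5125) = -0.5125
  grad(y) = 1.95, v = y - alpha*grad = -0.6878
  prox(v) = soft_thresh(-0.6878, 0.2526) = -0.4352
Iteration 2: beta = 0.3333, y = -0.4352 + 0.3333*(-0.4352 + 0.5125) = -0.4094
  grad(y) = 2.3623, v = y - alpha*grad = -0.6218
  prox(v) = soft_thresh(-0.6218, 0.2526) = -0.3692
Iteration 3: beta = 0.5, y = -0.3692 + 0.5*(-0.3692 + 0.4352) = -0.3362
  grad(y) = 2.6554, v = y - alpha*grad = -0.5749
  prox(v) = soft_thresh(-0.5749, 0.2526) = -0.3223
Iteration 4: beta = 0.6, y = -0.3223 + 0.6*(-0.3223 + 0.3692) = -0.2941
  grad(y) = 2.8235, v = y - alpha*grad = -0.5479
  prox(v) = soft_thresh(-0.5479, 0.2526) = -0.2953
f(x_4) = 2*(-0.2953)^2 + 4*(-0.2953) + 2.81*|-0.2953| = -0.177


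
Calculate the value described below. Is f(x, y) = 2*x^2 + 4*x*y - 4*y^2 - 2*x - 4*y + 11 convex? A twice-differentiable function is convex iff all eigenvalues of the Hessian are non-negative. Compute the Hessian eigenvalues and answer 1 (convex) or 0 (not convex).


The Hessian of f(x,y) = 2*x^2 + 4*x*y - 4*y^2 - 2*x - 4*y + 11 is:
H = [[4, 4], [4, -8]]
Trace = 4 - 8 = -4
Determinant = 4*-8 - (4)^2 = -48
Discriminant = (-4)^2 - 4*-48 = 208.0
Eigenvalues: lambda_1 = -9.2111, lambda_2 = 5.2111
The function is not convex.

0


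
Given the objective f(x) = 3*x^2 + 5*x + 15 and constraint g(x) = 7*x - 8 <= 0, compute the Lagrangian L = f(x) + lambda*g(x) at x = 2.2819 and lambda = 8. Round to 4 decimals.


Step 1: Evaluate f(x).
f(2.2819) = 3*2.2819^2 + 5*2.2819 + 15 = 42.0307
Step 2: Evaluate g(x).
g(2.2819) = 7*2.2819 - 8 = 7.9733
Step 3: Compute Lagrangian.
L = 42.0307 + 8*7.9733 = 105.8171


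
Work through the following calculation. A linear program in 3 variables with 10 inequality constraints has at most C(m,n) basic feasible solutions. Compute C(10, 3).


Each vertex corresponds to some choice of n active constraints out of m, so the number of vertices is at most C(m, n) = m! / (n!(m-n)!).
m = 10, n = 3
Numerator: 10 * 9 * 8
Denominator: 3! = 6
C(10, 3) = 120


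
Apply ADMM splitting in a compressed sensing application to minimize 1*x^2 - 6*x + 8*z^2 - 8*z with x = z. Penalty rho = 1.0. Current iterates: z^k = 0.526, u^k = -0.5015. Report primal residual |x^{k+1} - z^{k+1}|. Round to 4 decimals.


ADMM iteration with rho = 1.0, z^k = 0.526, u^k = -0.5015
Step 1: x-update.
Minimize 1*x^2 - 6*x + (1.0/2)*(x - 0.526 - 0.5015)^2
FOC: (2*1 + 1.0)*x = 6 + 1.0*(0.526 + 0.5015)
x^{k+1} = 2.3425
Step 2: z-update.
Minimize 8*z^2 - 8*z + (1.0/2)*(2.3425 - z - 0.5015)^2
FOC: (2*8 + 1.0)*z = 8 + 1.0*(2.3425 - 0.5015)
z^{k+1} = 0.5789
Step 3: u-update.
u^{k+1} = -0.5015 + 2.3425 - 0.5789 = 1.2621
Step 4: Primal residual = |2.3425 - 0.5789| = 1.7636


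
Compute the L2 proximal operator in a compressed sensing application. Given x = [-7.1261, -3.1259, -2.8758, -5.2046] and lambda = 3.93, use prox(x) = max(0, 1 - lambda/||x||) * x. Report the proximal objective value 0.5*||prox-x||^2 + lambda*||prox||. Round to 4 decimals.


Step 1: Compute ||x||.
||x|| = 9.7934
Step 2: Compute scaling factor.
scale = max(0, 1 - 3.93/9.7934) = 0.5987
Step 3: prox(x) = [-4.2665, -1.8715, -1.7218, -3.116]
||prox(x)|| = 5.8634
Step 4: Proximal objective.
0.5*||prox-x||^2 = 7.7225
lambda*||prox|| = 23.0432
Total = 30.7656


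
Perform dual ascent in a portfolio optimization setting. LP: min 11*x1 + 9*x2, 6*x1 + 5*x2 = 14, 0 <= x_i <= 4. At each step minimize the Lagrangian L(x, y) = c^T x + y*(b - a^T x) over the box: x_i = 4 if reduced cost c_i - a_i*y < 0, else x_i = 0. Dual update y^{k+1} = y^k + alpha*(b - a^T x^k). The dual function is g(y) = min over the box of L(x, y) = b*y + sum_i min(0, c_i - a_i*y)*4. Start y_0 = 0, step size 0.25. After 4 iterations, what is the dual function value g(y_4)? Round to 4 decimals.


Dual ascent for LP: min 11*x1 + 9*x2, 6*x1 + 5*x2 = 14, 0 <= x_i <= 4
Step 1: y^k = 0.0, reduced costs: (11.0, 9.0)
  x^k = (0.0, 0.0), subgradient = b - a^T x = 14.0
  y^{k+1} = 0.0 + 0.25*14.0 = 3.5
Step 2: y^k = 3.5, reduced costs: (-10.0, -8.5)
  x^k = (4.0, 4.0), subgradient = b - a^T x = -30.0
  y^{k+1} = 3.5 + 0.25*-30.0 = -4.0
Step 3: y^k = -4.0, reduced costs: (35.0, 29.0)
  x^k = (0.0, 0.0), subgradient = b - a^T x = 14.0
  y^{k+1} = -4.0 + 0.25*14.0 = -0.5
Step 4: y^k = -0.5, reduced costs: (14.0, 11.5)
  x^k = (0.0, 0.0), subgradient = b - a^T x = 14.0
  y^{k+1} = -0.5 + 0.25*14.0 = 3.0
Dual objective at y_4 = 3.0: reduced costs (-7.0, -6.0), box minimizer x = (4.0, 4.0)
g(y_4) = b*y + (c1 - a1*y)*x1 + (c2 - a2*y)*x2 = 14*3.0 + (-7.0)*4.0 + (-6.0)*4.0 = 42.0 - 28.0 - 24.0 = -10.0


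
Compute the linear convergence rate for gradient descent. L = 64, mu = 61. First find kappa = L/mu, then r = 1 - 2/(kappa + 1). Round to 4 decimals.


Step 1: Compute the condition number.
kappa = L/mu = 64/61 = 1.0492
Step 2: Compute the convergence rate.
r = 1 - 2/(kappa + 1) = 1 - 2*mu/(L + mu) = (L - mu)/(L + mu) = 3/125 = 0.024


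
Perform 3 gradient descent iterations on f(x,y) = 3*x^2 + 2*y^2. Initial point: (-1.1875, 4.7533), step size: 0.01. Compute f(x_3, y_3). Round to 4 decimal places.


Gradient descent on f(x,y) = 3*x^2 + 2*y^2.
Starting point: (-1.1875, 4.7533), alpha = 0.01
Step 1: grad_x = 2*3*-1.1875 = -7.125, grad_y = 2*2*4.7533 = 19.0132
  x_1 = -1.1875 - 0.01*-7.125 = -1.1163
  y_1 = 4.7533 - 0.01*19.0132 = 4.5632
Step 2: grad_x = 2*3*-1.1163 = -6.6975, grad_y = 2*2*4.5632 = 18.2527
  x_2 = -1.1163 - 0.01*-6.6975 = -1.0493
  y_2 = 4.5632 - 0.01*18.2527 = 4.3806
Step 3: grad_x = 2*3*-1.0493 = -6.2957, grad_y = 2*2*4.3806 = 17.5226
  x_3 = -1.0493 - 0.01*-6.2957 = -0.9863
  y_3 = 4.3806 - 0.01*17.5226 = 4.2054
f(-0.9863, 4.2054) = 3*(-0.9863)^2 + 2*4.2054^2 = 38.2895


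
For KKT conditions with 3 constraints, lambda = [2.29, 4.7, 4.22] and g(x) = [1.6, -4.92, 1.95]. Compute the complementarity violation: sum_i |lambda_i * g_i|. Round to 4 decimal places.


KKT complementary slackness check:
lambda_1 * g_1 = 2.29 * 1.6 = 3.664
lambda_2 * g_2 = 4.7 * -4.92 = -23.124
lambda_3 * g_3 = 4.22 * 1.95 = 8.229
Total violation = 3.664 + 23.124 + 8.229 = 35.017


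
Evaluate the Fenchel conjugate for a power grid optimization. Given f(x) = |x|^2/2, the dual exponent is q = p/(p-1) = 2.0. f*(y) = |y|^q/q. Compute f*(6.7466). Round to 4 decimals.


The conjugate exponent q satisfies 1/p + 1/q = 1.
p = 2, so q = 2/(2 - 1) = 2.0
|y|^q = 6.7466^2.0 = 45.5166
f*(6.7466) = 45.5166 / 2.0 = 22.7583


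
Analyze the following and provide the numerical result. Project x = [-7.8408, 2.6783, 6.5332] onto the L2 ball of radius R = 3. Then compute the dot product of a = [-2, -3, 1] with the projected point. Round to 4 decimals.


Step 1: Compute ||x|| (intermediates to 6 decimals).
||x|| = sqrt((-7.8408)^2 + 2.6783^2 + 6.5332^2) = 10.551499
Step 2: Project.
Since ||x|| > R, scale = R/||x|| = 3/10.551499 = 0.28432, proj(x) = scale * x
proj(x) = [-2.229296, 0.761494, 1.857519]
Step 3: Dot product.
a^T * proj(x) = -2*(-2.229296) - 3*0.761494 + 1*1.857519 = 4.0316


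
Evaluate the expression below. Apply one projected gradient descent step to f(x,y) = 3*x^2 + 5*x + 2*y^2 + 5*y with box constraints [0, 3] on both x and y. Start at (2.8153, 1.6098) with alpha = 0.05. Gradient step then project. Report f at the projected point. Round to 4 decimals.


Step 1: Compute gradient at (2.8153, 1.6098).
grad_x = 2*3*2.8153 + 5 = 21.8918
grad_y = 2*2*1.6098 + 5 = 11.4392
Step 2: Gradient step.
x_raw = 2.8153 - 0.05*21.8918 = 1.7207
y_raw = 1.6098 - 0.05*11.4392 = 1.0378
Step 3: Project onto [0, 3].
x_proj = clip(1.7207) = 1.7207
y_proj = clip(1.0378) = 1.0378
Step 4: Evaluate f.
f(1.7207, 1.0378) = 24.8295


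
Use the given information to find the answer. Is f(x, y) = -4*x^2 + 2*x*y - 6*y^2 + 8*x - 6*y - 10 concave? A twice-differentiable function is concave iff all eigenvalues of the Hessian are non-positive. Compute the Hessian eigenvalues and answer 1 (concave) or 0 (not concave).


The Hessian of f(x,y) = -4*x^2 + 2*x*y - 6*y^2 + 8*x - 6*y - 10 is:
H = [[-8, 2], [2, -12]]
Trace = -8 - 12 = -20
Determinant = -8*-12 - (2)^2 = 92
Discriminant = (-20)^2 - 4*92 = 32.0
Eigenvalues: lambda_1 = -12.8284, lambda_2 = -7.1716
The function is concave.

1


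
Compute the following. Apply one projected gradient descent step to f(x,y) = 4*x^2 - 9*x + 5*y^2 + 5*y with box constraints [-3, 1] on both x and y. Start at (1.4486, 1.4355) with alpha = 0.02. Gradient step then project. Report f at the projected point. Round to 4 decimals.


Step 1: Compute gradient at (1.4486, 1.4355).
grad_x = 2*4*1.4486 - 9 = 2.5888
grad_y = 2*5*1.4355 + 5 = 19.355
Step 2: Gradient step.
x_raw = 1.4486 - 0.02*2.5888 = 1.3968
y_raw = 1.4355 - 0.02*19.355 = 1.0484
Step 3: Project onto [-3, 1].
x_proj = clip(1.3968) = 1.0
y_proj = clip(1.0484) = 1.0
Step 4: Evaluate f.
f(1.0, 1.0) = 5.0


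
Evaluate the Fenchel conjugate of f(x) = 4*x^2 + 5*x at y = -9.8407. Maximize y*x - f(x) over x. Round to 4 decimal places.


f*(y) = sup_x {y*x - a*x^2 - b*x} = sup_x {(y-b)*x - a*x^2}
FOC: (y - b) - 2a*x = 0 => x* = (y - b)/(2a)
x* = (-9.8407 - 5)/(2*4) = -1.8551
f*(-9.8407) = (y-b)^2/(4a) = (-9.8407 - 5)^2/(4*4)
= 220.2464/16 = 13.7654


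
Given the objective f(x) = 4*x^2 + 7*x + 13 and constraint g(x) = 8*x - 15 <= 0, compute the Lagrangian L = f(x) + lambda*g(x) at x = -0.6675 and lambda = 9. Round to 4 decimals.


Step 1: Evaluate f(x).
f(-0.6675) = 4*(-0.6675)^2 + 7*(-0.6675) + 13 = 10.1097
Step 2: Evaluate g(x).
g(-0.6675) = 8*-0.6675 - 15 = -20.34
Step 3: Compute Lagrangian.
L = 10.1097 + 9*-20.34 = -172.9503


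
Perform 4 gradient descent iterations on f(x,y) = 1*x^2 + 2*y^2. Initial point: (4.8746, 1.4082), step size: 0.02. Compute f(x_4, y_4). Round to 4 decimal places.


Gradient descent on f(x,y) = 1*x^2 + 2*y^2.
Starting point: (4.8746, 1.4082), alpha = 0.02
Step 1: grad_x = 2*1*4.8746 = 9.7492, grad_y = 2*2*1.4082 = 5.6328
  x_1 = 4.8746 - 0.02*9.7492 = 4.6796
  y_1 = 1.4082 - 0.02*5.6328 = 1.2955
Step 2: grad_x = 2*1*4.6796 = 9.3592, grad_y = 2*2*1.2955 = 5.1822
  x_2 = 4.6796 - 0.02*9.3592 = 4.4924
  y_2 = 1.2955 - 0.02*5.1822 = 1.1919
Step 3: grad_x = 2*1*4.4924 = 8.9849, grad_y = 2*2*1.1919 = 4.7676
  x_3 = 4.4924 - 0.02*8.9849 = 4.3127
  y_3 = 1.1919 - 0.02*4.7676 = 1.0965
Step 4: grad_x = 2*1*4.3127 = 8.6255, grad_y = 2*2*1.0965 = 4.3862
  x_4 = 4.3127 - 0.02*8.6255 = 4.1402
  y_4 = 1.0965 - 0.02*4.3862 = 1.0088
f(4.1402, 1.0088) = 1*4.1402^2 + 2*1.0088^2 = 19.1769


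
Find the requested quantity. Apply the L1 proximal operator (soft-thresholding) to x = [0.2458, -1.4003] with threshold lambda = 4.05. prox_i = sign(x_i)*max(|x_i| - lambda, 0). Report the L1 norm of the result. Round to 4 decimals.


Soft-thresholding with lambda = 4.05:
prox(0.2458) = sign(0.2458)*max(|0.2458| - 4.05, 0) = 0.0
prox(-1.4003) = sign(-1.4003)*max(|-1.4003| - 4.05, 0) = 0.0
prox(x) = [0.0, 0.0]
||prox(x)||_1 = 0.0 + 0.0 = 0.0


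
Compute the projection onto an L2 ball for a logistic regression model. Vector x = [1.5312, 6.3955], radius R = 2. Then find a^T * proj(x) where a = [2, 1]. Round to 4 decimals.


Step 1: Compute ||x|| (intermediates to 6 decimals).
||x|| = sqrt(1.5312^2 + 6.3955^2) = 6.576245
Step 2: Project.
Since ||x|| > R, scale = R/||x|| = 2/6.576245 = 0.304125, proj(x) = scale * x
proj(x) = [0.465676, 1.945031]
Step 3: Dot product.
a^T * proj(x) = 2*0.465676 + 1*1.945031 = 2.8764


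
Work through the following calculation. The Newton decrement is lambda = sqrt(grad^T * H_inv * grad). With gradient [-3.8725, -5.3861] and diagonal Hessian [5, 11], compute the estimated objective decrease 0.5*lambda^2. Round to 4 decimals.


Step 1: H is diagonal, so H^(-1) * g = [-0.7745, -0.4896].
Step 2: g^T H^(-1) g = sum_i g_i^2 / H_ii
  = (-3.8725)^2/5 + (-5.3861)^2/11
  = 2.9993 + 2.6373 = 5.6365
Step 3: Objective decrease = 0.5 * g^T H^(-1) g = 2.8183


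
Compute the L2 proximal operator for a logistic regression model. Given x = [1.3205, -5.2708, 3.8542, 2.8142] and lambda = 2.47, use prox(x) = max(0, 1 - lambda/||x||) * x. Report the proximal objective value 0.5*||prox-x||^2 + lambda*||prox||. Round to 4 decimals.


Step 1: Compute ||x||.
||x|| = 7.2318
Step 2: Compute scaling factor.
scale = max(0, 1 - 2.47/7.2318) = 0.6585
Step 3: prox(x) = [0.8695, -3.4706, 2.5378, 1.853]
||prox(x)|| = 4.7618
Step 4: Proximal objective.
0.5*||prox-x||^2 = 3.0505
lambda*||prox|| = 11.7616
Total = 14.8122


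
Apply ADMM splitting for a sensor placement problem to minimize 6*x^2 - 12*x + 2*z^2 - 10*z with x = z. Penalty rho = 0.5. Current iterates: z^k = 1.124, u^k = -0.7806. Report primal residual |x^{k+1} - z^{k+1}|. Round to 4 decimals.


ADMM iteration with rho = 0.5, z^k = 1.124, u^k = -0.7806
Step 1: x-update.
Minimize 6*x^2 - 12*x + (0.5/2)*(x - 1.124 - 0.7806)^2
FOC: (2*6 + 0.5)*x = 12 + 0.5*(1.124 + 0.7806)
x^{k+1} = 1.0362
Step 2: z-update.
Minimize 2*z^2 - 10*z + (0.5/2)*(1.0362 - z - 0.7806)^2
FOC: (2*2 + 0.5)*z = 10 + 0.5*(1.0362 - 0.7806)
z^{k+1} = 2.2506
Step 3: u-update.
u^{k+1} = -0.7806 + 1.0362 - 2.2506 = -1.995
Step 4: Primal residual = |1.0362 - 2.2506| = 1.2144


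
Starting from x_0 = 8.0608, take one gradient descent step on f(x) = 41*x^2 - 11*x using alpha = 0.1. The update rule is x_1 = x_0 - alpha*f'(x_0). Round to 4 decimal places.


We compute the gradient at x_0 and apply the update.
f'(x) = 82*x - 11
f'(8.0608) = 82*8.0608 - 11 = 649.9856
x_1 = 8.0608 - 0.1*649.9856 = -56.9378


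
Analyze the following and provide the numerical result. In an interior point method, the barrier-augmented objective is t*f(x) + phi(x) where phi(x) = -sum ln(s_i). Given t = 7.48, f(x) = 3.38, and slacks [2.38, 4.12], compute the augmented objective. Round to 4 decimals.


Step 1: Compute log-barrier.
ln values: [0.8671, 1.4159]
phi = -(0.8671 + 1.4159) = -2.283
Step 2: Compute augmented objective.
t*f(x) = 7.48*3.38 = 25.2824
Total = 25.2824 - 2.283 = 22.9994


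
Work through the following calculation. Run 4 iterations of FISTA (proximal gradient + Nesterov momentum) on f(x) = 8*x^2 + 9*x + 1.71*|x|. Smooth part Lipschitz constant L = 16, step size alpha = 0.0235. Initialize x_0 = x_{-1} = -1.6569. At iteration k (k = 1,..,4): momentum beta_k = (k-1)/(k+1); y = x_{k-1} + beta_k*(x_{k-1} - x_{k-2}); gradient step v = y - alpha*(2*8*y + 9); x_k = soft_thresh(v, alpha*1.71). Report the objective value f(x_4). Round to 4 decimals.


FISTA on f(x) = 8*x^2 + 9*x + 1.71*|x|
L = 16, alpha = 0.0235
Iteration 1: beta = 0.0, y = -1.6569 + 0.0*(-1.6569 + 1.6569) = -1.6569
  grad(y) = -17.5104, v = y - alpha*grad = -1.2454
  prox(v) = soft_thresh(-1.2454, 0.0402) = -1.2052
Iteration 2: beta = 0.3333, y = -1.2052 + 0.3333*(-1.2052 + 1.6569) = -1.0547
  grad(y) = -7.8746, v = y - alpha*grad = -0.8696
  prox(v) = soft_thresh(-0.8696, 0.0402) = -0.8294
Iteration 3: beta = 0.5, y = -0.8294 + 0.5*(-0.8294 + 1.2052) = -0.6415
  grad(y) = -1.2644, v = y - alpha*grad = -0.6118
  prox(v) = soft_thresh(-0.6118, 0.0402) = -0.5716
Iteration 4: beta = 0.6, y = -0.5716 + 0.6*(-0.5716 + 0.8294) = -0.4169
  grad(y) = 2.3288, v = y - alpha*grad = -0.4717
  prox(v) = soft_thresh(-0.4717, 0.0402) = -0.4315
f(x_4) = 8*(-0.4315)^2 + 9*(-0.4315) + 1.71*|-0.4315| = -1.6561


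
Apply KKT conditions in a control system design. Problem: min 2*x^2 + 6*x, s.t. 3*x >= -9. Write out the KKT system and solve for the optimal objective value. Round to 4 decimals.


Step 1: Try lambda = 0 (constraint inactive).
Stationarity: 2*2*x + 6 = 0
x* = -6/(2*2) = -1.5
Check constraint: 3*-1.5 = -4.5 >= -9 -- satisfied.
Step 2: Compute optimal value.
f(x*) = 2*(-1.5)^2 + 6*(-1.5) = -4.5


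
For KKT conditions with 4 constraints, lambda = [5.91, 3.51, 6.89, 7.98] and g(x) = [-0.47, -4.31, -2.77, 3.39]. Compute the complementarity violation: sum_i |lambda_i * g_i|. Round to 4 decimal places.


KKT complementary slackness check:
lambda_1 * g_1 = 5.91 * -0.47 = -2.7777
lambda_2 * g_2 = 3.51 * -4.31 = -15.1281
lambda_3 * g_3 = 6.89 * -2.77 = -19.0853
lambda_4 * g_4 = 7.98 * 3.39 = 27.0522
Total violation = 2.7777 + 15.1281 + 19.0853 + 27.0522 = 64.0433


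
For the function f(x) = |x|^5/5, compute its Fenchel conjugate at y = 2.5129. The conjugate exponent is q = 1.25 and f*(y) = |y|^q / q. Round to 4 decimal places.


The conjugate exponent q satisfies 1/p + 1/q = 1.
p = 5, so q = 5/(5 - 1) = 1.25
|y|^q = 2.5129^1.25 = 3.1639
f*(2.5129) = 3.1639 / 1.25 = 2.5311


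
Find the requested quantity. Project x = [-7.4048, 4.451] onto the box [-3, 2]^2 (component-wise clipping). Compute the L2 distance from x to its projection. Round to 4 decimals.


Project each component onto [-3, 2].
clip(-7.4048) = -3.0, clip(4.451) = 2.0
Projection = [-3.0, 2.0]
Squared diffs: [19.4023, 6.0074]
Distance = sqrt(25.4097) = 5.0408


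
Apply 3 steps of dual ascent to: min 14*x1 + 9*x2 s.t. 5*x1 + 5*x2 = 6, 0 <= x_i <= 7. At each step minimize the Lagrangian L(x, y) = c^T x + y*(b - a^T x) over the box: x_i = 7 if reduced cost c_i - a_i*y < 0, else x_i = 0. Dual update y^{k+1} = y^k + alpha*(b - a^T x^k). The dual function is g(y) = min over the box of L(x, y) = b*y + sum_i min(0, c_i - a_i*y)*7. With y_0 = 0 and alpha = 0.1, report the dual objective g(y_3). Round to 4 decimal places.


Dual ascent for LP: min 14*x1 + 9*x2, 5*x1 + 5*x2 = 6, 0 <= x_i <= 7
Step 1: y^k = 0.0, reduced costs: (14.0, 9.0)
  x^k = (0.0, 0.0), subgradient = b - a^T x = 6.0
  y^{k+1} = 0.0 + 0.1*6.0 = 0.6
Step 2: y^k = 0.6, reduced costs: (11.0, 6.0)
  x^k = (0.0, 0.0), subgradient = b - a^T x = 6.0
  y^{k+1} = 0.6 + 0.1*6.0 = 1.2
Step 3: y^k = 1.2, reduced costs: (8.0, 3.0)
  x^k = (0.0, 0.0), subgradient = b - a^T x = 6.0
  y^{k+1} = 1.2 + 0.1*6.0 = 1.8
Dual objective at y_3 = 1.8: reduced costs (5.0, 0.0), box minimizer x = (0.0, 0.0)
g(y_3) = b*y + (c1 - a1*y)*x1 + (c2 - a2*y)*x2 = 6*1.8 + 5.0*0.0 + 0.0*0.0 = 10.8 + 0.0 + 0.0 = 10.8


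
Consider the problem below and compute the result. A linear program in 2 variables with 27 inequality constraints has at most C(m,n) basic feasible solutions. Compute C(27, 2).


Each vertex corresponds to some choice of n active constraints out of m, so the number of vertices is at most C(m, n) = m! / (n!(m-n)!).
m = 27, n = 2
Numerator: 27 * 26
Denominator: 2! = 2
C(27, 2) = 351


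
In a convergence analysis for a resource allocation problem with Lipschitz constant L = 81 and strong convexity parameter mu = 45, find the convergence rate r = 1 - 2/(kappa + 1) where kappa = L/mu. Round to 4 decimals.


Step 1: Compute the condition number.
kappa = L/mu = 81/45 = 1.8
Step 2: Compute the convergence rate.
r = 1 - 2/(kappa + 1) = 1 - 2*mu/(L + mu) = (L - mu)/(L + mu) = 36/126 = 0.2857


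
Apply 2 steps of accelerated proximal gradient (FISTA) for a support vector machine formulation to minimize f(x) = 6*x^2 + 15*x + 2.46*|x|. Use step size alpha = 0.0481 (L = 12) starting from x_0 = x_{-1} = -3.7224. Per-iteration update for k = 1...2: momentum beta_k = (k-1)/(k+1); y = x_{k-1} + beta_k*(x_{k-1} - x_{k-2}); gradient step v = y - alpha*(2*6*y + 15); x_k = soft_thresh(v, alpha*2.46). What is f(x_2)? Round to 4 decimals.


FISTA on f(x) = 6*x^2 + 15*x + 2.46*|x|
L = 12, alpha = 0.0481
Iteration 1: beta = 0.0, y = -3.7224 + 0.0*(-3.7224 + 3.7224) = -3.7224
  grad(y) = -29.6688, v = y - alpha*grad = -2.2953
  prox(v) = soft_thresh(-2.2953, 0.1183) = -2.177
Iteration 2: beta = 0.3333, y = -2.177 + 0.3333*(-2.177 + 3.7224) = -1.6619
  grad(y) = -4.9425, v = y - alpha*grad = -1.4241
  prox(v) = soft_thresh(-1.4241, 0.1183) = -1.3058
f(x_2) = 6*(-1.3058)^2 + 15*(-1.3058) + 2.46*|-1.3058| = -6.144


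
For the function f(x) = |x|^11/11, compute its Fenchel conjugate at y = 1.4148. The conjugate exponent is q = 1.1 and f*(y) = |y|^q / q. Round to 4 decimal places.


The conjugate exponent q satisfies 1/p + 1/q = 1.
p = 11, so q = 11/(11 - 1) = 1.1
|y|^q = 1.4148^1.1 = 1.4648
f*(1.4148) = 1.4648 / 1.1 = 1.3316


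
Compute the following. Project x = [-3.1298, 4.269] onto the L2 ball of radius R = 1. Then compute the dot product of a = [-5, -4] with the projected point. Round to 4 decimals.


Step 1: Compute ||x|| (intermediates to 6 decimals).
||x|| = sqrt((-3.1298)^2 + 4.269^2) = 5.293393
Step 2: Project.
Since ||x|| > R, scale = R/||x|| = 1/5.293393 = 0.188915, proj(x) = scale * x
proj(x) = [-0.591266, 0.806478]
Step 3: Dot product.
a^T * proj(x) = -5*(-0.591266) - 4*0.806478 = -0.2696


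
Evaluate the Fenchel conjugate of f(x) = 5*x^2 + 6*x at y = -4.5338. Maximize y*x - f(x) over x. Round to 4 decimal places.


f*(y) = sup_x {y*x - a*x^2 - b*x} = sup_x {(y-b)*x - a*x^2}
FOC: (y - b) - 2a*x = 0 => x* = (y - b)/(2a)
x* = (-4.5338 - 6)/(2*5) = -1.0534
f*(-4.5338) = (y-b)^2/(4a) = (-4.5338 - 6)^2/(4*5)
= 110.9609/20 = 5.548


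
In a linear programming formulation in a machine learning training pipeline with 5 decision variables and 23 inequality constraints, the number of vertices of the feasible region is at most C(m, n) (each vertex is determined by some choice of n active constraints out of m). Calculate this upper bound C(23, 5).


Each vertex corresponds to some choice of n active constraints out of m, so the number of vertices is at most C(m, n) = m! / (n!(m-n)!).
m = 23, n = 5
Numerator: 23 * 22 * 21 * 20 * 19
Denominator: 5! = 120
C(23, 5) = 33649


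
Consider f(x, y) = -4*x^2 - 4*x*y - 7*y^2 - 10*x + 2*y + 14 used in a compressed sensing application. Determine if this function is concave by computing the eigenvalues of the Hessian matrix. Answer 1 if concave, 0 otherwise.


The Hessian of f(x,y) = -4*x^2 - 4*x*y - 7*y^2 - 10*x + 2*y + 14 is:
H = [[-8, -4], [-4, -14]]
Trace = -8 - 14 = -22
Determinant = -8*-14 - (-4)^2 = 96
Discriminant = (-22)^2 - 4*96 = 100.0
Eigenvalues: lambda_1 = -16.0, lambda_2 = -6.0
The function is concave.

1


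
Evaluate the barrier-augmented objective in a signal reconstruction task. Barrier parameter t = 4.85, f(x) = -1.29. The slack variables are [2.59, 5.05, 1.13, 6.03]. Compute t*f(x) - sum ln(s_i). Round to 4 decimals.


Step 1: Compute log-barrier.
ln values: [0.9517, 1.6194, 0.1222, 1.7967]
phi = -(0.9517 + 1.6194 + 0.1222 + 1.7967) = -4.49
Step 2: Compute augmented objective.
t*f(x) = 4.85*-1.29 = -6.2565
Total = -6.2565 - 4.49 = -10.7465


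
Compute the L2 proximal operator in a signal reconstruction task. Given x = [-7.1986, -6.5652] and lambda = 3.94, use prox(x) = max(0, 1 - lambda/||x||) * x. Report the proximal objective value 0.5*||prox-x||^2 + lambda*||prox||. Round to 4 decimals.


Step 1: Compute ||x||.
||x|| = 9.7428
Step 2: Compute scaling factor.
scale = max(0, 1 - 3.94/9.7428) = 0.5956
Step 3: prox(x) = [-4.2875, -3.9102]
||prox(x)|| = 5.8028
Step 4: Proximal objective.
0.5*||prox-x||^2 = 7.7618
lambda*||prox|| = 22.863
Total = 30.6247


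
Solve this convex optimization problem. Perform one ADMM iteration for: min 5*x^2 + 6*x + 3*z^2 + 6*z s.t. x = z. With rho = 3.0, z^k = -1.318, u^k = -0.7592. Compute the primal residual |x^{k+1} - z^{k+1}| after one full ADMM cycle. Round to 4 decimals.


ADMM iteration with rho = 3.0, z^k = -1.318, u^k = -0.7592
Step 1: x-update.
Minimize 5*x^2 + 6*x + (3.0/2)*(x + 1.318 - 0.7592)^2
FOC: (2*5 + 3.0)*x = -6 + 3.0*(-1.318 + 0.7592)
x^{k+1} = -0.5905
Step 2: z-update.
Minimize 3*z^2 + 6*z + (3.0/2)*(-0.5905 - z - 0.7592)^2
FOC: (2*3 + 3.0)*z = -6 + 3.0*(-0.5905 - 0.7592)
z^{k+1} = -1.1166
Step 3: u-update.
u^{k+1} = -0.7592 - 0.5905 + 1.1166 = -0.2331
Step 4: Primal residual = |-0.5905 + 1.1166| = 0.5261


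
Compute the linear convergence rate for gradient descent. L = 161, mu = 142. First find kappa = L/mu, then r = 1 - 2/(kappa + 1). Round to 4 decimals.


Step 1: Compute the condition number.
kappa = L/mu = 161/142 = 1.1338
Step 2: Compute the convergence rate.
r = 1 - 2/(kappa + 1) = 1 - 2*mu/(L + mu) = (L - mu)/(L + mu) = 19/303 = 0.0627


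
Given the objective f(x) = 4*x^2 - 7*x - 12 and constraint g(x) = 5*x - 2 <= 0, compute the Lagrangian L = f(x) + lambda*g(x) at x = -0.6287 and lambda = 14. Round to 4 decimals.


Step 1: Evaluate f(x).
f(-0.6287) = 4*(-0.6287)^2 - 7*(-0.6287) - 12 = -6.018
Step 2: Evaluate g(x).
g(-0.6287) = 5*-0.6287 - 2 = -5.1435
Step 3: Compute Lagrangian.
L = -6.018 + 14*-5.1435 = -78.027


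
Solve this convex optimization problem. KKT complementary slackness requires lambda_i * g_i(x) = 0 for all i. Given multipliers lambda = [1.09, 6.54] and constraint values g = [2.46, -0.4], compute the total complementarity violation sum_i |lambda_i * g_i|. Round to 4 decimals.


KKT complementary slackness check:
lambda_1 * g_1 = 1.09 * 2.46 = 2.6814
lambda_2 * g_2 = 6.54 * -0.4 = -2.616
Total violation = 2.6814 + 2.616 = 5.2974


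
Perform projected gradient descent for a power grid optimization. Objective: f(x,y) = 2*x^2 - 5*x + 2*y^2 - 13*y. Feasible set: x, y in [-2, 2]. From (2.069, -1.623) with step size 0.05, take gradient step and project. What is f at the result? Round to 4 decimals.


Step 1: Compute gradient at (2.069, -1.623).
grad_x = 2*2*2.069 - 5 = 3.276
grad_y = 2*2*-1.623 - 13 = -19.492
Step 2: Gradient step.
x_raw = 2.069 - 0.05*3.276 = 1.9052
y_raw = -1.623 - 0.05*-19.492 = -0.6484
Step 3: Project onto [-2, 2].
x_proj = clip(1.9052) = 1.9052
y_proj = clip(-0.6484) = -0.6484
Step 4: Evaluate f.
f(1.9052, -0.6484) = 7.0036


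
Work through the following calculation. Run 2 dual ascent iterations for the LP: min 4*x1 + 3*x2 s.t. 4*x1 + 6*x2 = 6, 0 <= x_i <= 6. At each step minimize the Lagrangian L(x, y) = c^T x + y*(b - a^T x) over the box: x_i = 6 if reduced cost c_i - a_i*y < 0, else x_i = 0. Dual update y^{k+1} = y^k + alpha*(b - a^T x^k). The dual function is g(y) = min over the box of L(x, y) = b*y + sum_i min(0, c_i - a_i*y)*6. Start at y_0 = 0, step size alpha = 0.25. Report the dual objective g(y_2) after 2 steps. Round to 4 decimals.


Dual ascent for LP: min 4*x1 + 3*x2, 4*x1 + 6*x2 = 6, 0 <= x_i <= 6
Step 1: y^k = 0.0, reduced costs: (4.0, 3.0)
  x^k = (0.0, 0.0), subgradient = b - a^T x = 6.0
  y^{k+1} = 0.0 + 0.25*6.0 = 1.5
Step 2: y^k = 1.5, reduced costs: (-2.0, -6.0)
  x^k = (6.0, 6.0), subgradient = b - a^T x = -54.0
  y^{k+1} = 1.5 + 0.25*-54.0 = -12.0
Dual objective at y_2 = -12.0: reduced costs (52.0, 75.0), box minimizer x = (0.0, 0.0)
g(y_2) = b*y + (c1 - a1*y)*x1 + (c2 - a2*y)*x2 = 6*(-12.0) + 52.0*0.0 + 75.0*0.0 = -72.0 + 0.0 + 0.0 = -72.0


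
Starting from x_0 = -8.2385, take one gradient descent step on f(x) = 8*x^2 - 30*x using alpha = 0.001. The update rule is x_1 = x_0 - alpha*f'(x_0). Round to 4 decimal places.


We compute the gradient at x_0 and apply the update.
f'(x) = 16*x - 30
f'(-8.2385) = 16*-8.2385 - 30 = -161.816
x_1 = -8.2385 - 0.001*-161.816 = -8.0767


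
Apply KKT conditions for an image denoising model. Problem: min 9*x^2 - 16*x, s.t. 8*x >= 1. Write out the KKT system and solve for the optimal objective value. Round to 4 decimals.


Step 1: Try lambda = 0 (constraint inactive).
Stationarity: 2*9*x - 16 = 0
x* = 16/(2*9) = 8/9 = 0.8889 (rounded; the exact value 8/9 is used below)
Check constraint: 8*0.8889 = 7.1112 >= 1 -- satisfied.
Step 2: Compute optimal value.
f(x*) = 9*(8/9)^2 - 16*(8/9) = -7.1111


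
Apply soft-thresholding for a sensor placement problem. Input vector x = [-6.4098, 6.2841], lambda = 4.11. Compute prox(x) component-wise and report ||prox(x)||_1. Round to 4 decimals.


Soft-thresholding with lambda = 4.11:
prox(-6.4098) = sign(-6.4098)*max(|-6.4098| - 4.11, 0) = -2.2998
prox(6.2841) = sign(6.2841)*max(|6.2841| - 4.11, 0) = 2.1741
prox(x) = [-2.2998, 2.1741]
||prox(x)||_1 = 2.2998 + 2.1741 = 4.4739


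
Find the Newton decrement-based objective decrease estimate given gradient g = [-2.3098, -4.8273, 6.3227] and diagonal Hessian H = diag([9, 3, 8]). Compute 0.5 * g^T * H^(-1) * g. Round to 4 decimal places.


Step 1: H is diagonal, so H^(-1) * g = [-0.2566, -1.6091, 0.7903].
Step 2: g^T H^(-1) g = sum_i g_i^2 / H_ii
  = (-2.3098)^2/9 + (-4.8273)^2/3 + (6.3227)^2/8
  = 0.5928 + 7.7676 + 4.9971 = 13.3575
Step 3: Objective decrease = 0.5 * g^T H^(-1) g = 6.6787


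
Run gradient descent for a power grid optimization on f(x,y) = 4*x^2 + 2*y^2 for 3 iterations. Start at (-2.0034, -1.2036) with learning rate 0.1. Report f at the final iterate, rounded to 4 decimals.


Gradient descent on f(x,y) = 4*x^2 + 2*y^2.
Starting point: (-2.0034, -1.2036), alpha = 0.1
Step 1: grad_x = 2*4*-2.0034 = -16.0272, grad_y = 2*2*-1.2036 = -4.8144
  x_1 = -2.0034 - 0.1*-16.0272 = -0.4007
  y_1 = -1.2036 - 0.1*-4.8144 = -0.7222
Step 2: grad_x = 2*4*-0.4007 = -3.2054, grad_y = 2*2*-0.7222 = -2.8886
  x_2 = -0.4007 - 0.1*-3.2054 = -0.0801
  y_2 = -0.7222 - 0.1*-2.8886 = -0.4333
Step 3: grad_x = 2*4*-0.0801 = -0.6411, grad_y = 2*2*-0.4333 = -1.7332
  x_3 = -0.0801 - 0.1*-0.6411 = -0.016
  y_3 = -0.4333 - 0.1*-1.7332 = -0.26
f(-0.016, -0.26) = 4*(-0.016)^2 + 2*(-0.26)^2 = 0.1362


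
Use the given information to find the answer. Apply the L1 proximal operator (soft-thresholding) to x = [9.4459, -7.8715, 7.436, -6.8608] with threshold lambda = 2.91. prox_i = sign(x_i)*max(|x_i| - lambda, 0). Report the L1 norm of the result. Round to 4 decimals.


Soft-thresholding with lambda = 2.91:
prox(9.4459) = sign(9.4459)*max(|9.4459| - 2.91, 0) = 6.5359
prox(-7.8715) = sign(-7.8715)*max(|-7.8715| - 2.91, 0) = -4.9615
prox(7.436) = sign(7.436)*max(|7.436| - 2.91, 0) = 4.526
prox(-6.8608) = sign(-6.8608)*max(|-6.8608| - 2.91, 0) = -3.9508
prox(x) = [6.5359, -4.9615, 4.526, -3.9508]
||prox(x)||_1 = 6.5359 + 4.9615 + 4.526 + 3.9508 = 19.9742


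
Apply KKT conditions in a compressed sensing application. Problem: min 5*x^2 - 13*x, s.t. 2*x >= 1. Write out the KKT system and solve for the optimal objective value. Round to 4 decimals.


Step 1: Try lambda = 0 (constraint inactive).
Stationarity: 2*5*x - 13 = 0
x* = 13/(2*5) = 1.3
Check constraint: 2*1.3 = 2.6 >= 1 -- satisfied.
Step 2: Compute optimal value.
f(x*) = 5*1.3^2 - 13*1.3 = -8.45


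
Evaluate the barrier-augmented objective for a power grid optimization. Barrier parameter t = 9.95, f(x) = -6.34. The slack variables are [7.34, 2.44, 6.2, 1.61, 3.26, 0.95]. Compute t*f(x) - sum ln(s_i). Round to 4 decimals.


Step 1: Compute log-barrier.
ln values: [1.9933, 0.892, 1.8245, 0.4762, 1.1817, -0.0513]
phi = -(1.9933 + 0.892 + 1.8245 + 0.4762 + 1.1817 - 0.0513) = -6.3166
Step 2: Compute augmented objective.
t*f(x) = 9.95*-6.34 = -63.083
Total = -63.083 - 6.3166 = -69.3996


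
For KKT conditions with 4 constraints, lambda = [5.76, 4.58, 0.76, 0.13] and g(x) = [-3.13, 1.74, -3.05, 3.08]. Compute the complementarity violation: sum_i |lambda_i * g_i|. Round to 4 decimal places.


KKT complementary slackness check:
lambda_1 * g_1 = 5.76 * -3.13 = -18.0288
lambda_2 * g_2 = 4.58 * 1.74 = 7.9692
lambda_3 * g_3 = 0.76 * -3.05 = -2.318
lambda_4 * g_4 = 0.13 * 3.08 = 0.4004
Total violation = 18.0288 + 7.9692 + 2.318 + 0.4004 = 28.7164


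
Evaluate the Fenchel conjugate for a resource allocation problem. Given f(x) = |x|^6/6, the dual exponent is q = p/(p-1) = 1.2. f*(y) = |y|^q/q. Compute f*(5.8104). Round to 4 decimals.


The conjugate exponent q satisfies 1/p + 1/q = 1.
p = 6, so q = 6/(6 - 1) = 1.2
|y|^q = 5.8104^1.2 = 8.2613
f*(5.8104) = 8.2613 / 1.2 = 6.8844


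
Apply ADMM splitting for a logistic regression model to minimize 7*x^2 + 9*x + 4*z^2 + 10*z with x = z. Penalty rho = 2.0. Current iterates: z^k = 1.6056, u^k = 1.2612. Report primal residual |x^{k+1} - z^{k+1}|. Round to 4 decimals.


ADMM iteration with rho = 2.0, z^k = 1.6056, u^k = 1.2612
Step 1: x-update.
Minimize 7*x^2 + 9*x + (2.0/2)*(x - 1.6056 + 1.2612)^2
FOC: (2*7 + 2.0)*x = -9 + 2.0*(1.6056 - 1.2612)
x^{k+1} = -0.5195
Step 2: z-update.
Minimize 4*z^2 + 10*z + (2.0/2)*(-0.5195 - z + 1.2612)^2
FOC: (2*4 + 2.0)*z = -10 + 2.0*(-0.5195 + 1.2612)
z^{k+1} = -0.8517
Step 3: u-update.
u^{k+1} = 1.2612 - 0.5195 + 0.8517 = 1.5934
Step 4: Primal residual = |-0.5195 + 0.8517| = 0.3322


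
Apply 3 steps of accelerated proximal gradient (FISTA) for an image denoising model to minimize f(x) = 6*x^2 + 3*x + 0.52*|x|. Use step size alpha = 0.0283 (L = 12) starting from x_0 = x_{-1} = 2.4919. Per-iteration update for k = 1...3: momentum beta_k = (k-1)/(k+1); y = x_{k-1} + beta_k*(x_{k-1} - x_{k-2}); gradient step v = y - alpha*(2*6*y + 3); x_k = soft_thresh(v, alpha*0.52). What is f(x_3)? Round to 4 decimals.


FISTA on f(x) = 6*x^2 + 3*x + 0.52*|x|
L = 12, alpha = 0.0283
Iteration 1: beta = 0.0, y = 2.4919 + 0.0*(2.4919 - 2.4919) = 2.4919
  grad(y) = 32.9028, v = y - alpha*grad = 1.5608
  prox(v) = soft_thresh(1.5608, 0.0147) = 1.546
Iteration 2: beta = 0.3333, y = 1.546 + 0.3333*(1.546 - 2.4919) = 1.2307
  grad(y) = 17.769, v = y - alpha*grad = 0.7279
  prox(v) = soft_thresh(0.7279, 0.0147) = 0.7132
Iteration 3: beta = 0.5, y = 0.7132 + 0.5*(0.7132 - 1.546) = 0.2967
  grad(y) = 6.5608, v = y - alpha*grad = 0.1111
  prox(v) = soft_thresh(0.1111, 0.0147) = 0.0963
f(x_3) = 6*0.0963^2 + 3*0.0963 + 0.52*|0.0963| = 0.3948
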